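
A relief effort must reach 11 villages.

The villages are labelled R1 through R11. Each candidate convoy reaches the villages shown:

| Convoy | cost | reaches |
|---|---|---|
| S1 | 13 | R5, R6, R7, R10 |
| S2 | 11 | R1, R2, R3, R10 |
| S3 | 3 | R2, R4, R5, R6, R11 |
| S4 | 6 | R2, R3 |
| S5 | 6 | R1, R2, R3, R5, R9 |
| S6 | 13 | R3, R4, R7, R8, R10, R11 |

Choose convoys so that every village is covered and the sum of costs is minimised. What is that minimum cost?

22

S3, S5, S6 together cover every village (S3 ∪ S5 ∪ S6 = {R1, R2, R3, R4, R5, R6, R7, R8, R9, R10, R11}); total cost 3 + 6 + 13 = 22.
No covering selection has total cost below 22.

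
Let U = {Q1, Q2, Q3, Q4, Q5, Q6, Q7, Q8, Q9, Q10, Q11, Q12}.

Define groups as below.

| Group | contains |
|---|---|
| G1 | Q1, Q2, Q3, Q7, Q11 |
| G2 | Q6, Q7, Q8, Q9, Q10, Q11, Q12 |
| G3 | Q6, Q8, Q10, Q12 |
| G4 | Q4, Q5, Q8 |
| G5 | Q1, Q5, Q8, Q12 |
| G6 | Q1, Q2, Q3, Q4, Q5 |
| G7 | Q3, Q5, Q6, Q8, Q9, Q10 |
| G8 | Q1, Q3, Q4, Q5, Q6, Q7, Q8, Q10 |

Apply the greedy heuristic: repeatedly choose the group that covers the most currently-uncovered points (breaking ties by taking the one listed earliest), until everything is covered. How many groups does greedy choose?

3

Greedy: pick G8 (covers 8 new) → pick G2 (covers 3 new) → pick G1 (covers 1 new). Total picks: 3.
(The true minimum cover uses only 2 groups, so greedy is not optimal here.)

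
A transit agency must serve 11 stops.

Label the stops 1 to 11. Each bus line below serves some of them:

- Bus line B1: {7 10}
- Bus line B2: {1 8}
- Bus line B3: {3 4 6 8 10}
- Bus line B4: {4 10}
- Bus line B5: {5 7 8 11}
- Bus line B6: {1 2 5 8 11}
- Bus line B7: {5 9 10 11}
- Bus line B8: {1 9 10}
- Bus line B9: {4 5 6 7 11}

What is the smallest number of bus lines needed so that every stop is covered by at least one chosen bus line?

Take {B1, B3, B6, B8}. Their union is {1, 2, 3, 4, 5, 6, 7, 8, 9, 10, 11}, which is all 11 stops.
No 3 of the 9 bus lines cover everything (all 84 combinations miss at least one stop), so 4 is optimal.

4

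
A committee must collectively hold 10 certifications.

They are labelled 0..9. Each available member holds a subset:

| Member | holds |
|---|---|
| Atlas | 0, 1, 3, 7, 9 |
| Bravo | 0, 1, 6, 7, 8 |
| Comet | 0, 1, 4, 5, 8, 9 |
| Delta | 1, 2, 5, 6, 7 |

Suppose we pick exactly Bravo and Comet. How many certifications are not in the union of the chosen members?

2

Union of Bravo, Comet = {0, 1, 4, 5, 6, 7, 8, 9}.
Not covered: 2, 3 — 2 certifications.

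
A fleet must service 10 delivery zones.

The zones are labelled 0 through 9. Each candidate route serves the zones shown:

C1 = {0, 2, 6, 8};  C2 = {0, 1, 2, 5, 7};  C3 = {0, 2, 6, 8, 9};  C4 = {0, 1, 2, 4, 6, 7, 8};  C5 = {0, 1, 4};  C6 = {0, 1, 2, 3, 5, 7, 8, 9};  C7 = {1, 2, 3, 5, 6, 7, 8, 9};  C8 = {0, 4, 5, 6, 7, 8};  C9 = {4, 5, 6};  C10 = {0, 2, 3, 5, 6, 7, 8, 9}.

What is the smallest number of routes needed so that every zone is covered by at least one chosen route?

2

C5 and C7 together: C5 ∪ C7 = {0, 1, 2, 3, 4, 5, 6, 7, 8, 9} — every zone is covered.
No single route has all 10 zones (the largest, C6, has 8), so 2 is optimal.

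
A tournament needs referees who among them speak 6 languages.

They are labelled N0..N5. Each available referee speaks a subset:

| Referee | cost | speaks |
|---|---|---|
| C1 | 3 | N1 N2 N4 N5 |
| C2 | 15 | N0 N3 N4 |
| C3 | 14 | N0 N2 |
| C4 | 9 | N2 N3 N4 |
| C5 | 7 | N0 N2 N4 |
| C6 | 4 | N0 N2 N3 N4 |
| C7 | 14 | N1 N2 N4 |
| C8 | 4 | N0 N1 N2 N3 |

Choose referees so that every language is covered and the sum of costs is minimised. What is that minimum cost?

7

C1, C8 together cover every language (C1 ∪ C8 = {N0, N1, N2, N3, N4, N5}); total cost 3 + 4 = 7.
No covering selection has total cost below 7.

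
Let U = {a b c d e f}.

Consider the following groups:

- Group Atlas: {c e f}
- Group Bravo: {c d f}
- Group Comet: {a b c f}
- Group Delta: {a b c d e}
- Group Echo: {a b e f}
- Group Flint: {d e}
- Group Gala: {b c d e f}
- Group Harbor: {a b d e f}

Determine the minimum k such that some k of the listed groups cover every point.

2

Atlas and Delta cover everything between them: the union {a, b, c, d, e, f} is all of U.
No single group has all 6 points (the largest, Delta, has 5), so 2 is optimal.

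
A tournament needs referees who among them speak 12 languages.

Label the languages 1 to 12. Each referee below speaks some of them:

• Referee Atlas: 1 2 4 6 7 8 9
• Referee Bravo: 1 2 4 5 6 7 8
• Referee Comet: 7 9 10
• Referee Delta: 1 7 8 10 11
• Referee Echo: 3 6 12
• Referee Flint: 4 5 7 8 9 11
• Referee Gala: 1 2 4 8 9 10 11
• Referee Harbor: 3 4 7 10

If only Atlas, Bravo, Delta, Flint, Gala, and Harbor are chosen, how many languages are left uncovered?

Union of Atlas, Bravo, Delta, Flint, Gala, Harbor = {1, 2, 3, 4, 5, 6, 7, 8, 9, 10, 11}.
Not covered: 12 — 1 language.

1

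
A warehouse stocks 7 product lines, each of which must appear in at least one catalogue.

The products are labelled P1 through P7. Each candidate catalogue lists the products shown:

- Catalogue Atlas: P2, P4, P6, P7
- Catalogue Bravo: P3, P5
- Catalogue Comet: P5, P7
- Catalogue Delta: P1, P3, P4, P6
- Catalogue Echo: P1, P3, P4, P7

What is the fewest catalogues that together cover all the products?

3

Take {Atlas, Comet, Delta}. Their union is {P1, P2, P3, P4, P5, P6, P7}, which is all 7 products.
Only Atlas contains P2, so Atlas is forced; the remaining 3 products need at least 2 more catalogues (each remaining catalogue adds at most 2) — so at least 3 catalogues are needed, and 3 is optimal.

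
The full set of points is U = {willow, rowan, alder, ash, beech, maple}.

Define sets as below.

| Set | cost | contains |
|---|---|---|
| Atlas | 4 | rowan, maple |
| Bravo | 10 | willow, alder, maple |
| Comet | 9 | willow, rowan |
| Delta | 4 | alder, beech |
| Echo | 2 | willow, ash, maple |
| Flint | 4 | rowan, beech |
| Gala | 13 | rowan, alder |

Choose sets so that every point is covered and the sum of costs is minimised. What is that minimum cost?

10

Delta, Echo, Flint together cover every point (Delta ∪ Echo ∪ Flint = {willow, rowan, alder, ash, beech, maple}); total cost 4 + 2 + 4 = 10.
No covering selection has total cost below 10.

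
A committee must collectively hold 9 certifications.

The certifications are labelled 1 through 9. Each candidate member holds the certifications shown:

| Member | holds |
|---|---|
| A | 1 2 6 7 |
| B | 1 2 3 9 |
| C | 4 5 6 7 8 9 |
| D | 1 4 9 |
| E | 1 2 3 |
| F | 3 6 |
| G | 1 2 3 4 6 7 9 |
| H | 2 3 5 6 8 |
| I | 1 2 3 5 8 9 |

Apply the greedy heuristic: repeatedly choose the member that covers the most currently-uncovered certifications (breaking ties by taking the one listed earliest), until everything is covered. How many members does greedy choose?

Greedy: pick G (covers 7 new) → pick C (covers 2 new). Total picks: 2.

2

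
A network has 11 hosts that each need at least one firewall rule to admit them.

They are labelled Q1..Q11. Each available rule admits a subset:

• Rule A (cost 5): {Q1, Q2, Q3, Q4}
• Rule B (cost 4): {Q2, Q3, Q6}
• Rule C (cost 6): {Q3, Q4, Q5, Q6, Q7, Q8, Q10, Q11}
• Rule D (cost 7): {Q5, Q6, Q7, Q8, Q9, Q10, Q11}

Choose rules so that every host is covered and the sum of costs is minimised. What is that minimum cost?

12

A, D together cover every host (A ∪ D = {Q1, Q2, Q3, Q4, Q5, Q6, Q7, Q8, Q9, Q10, Q11}); total cost 5 + 7 = 12.
The greedy pick C, A, D costs 18; no covering selection beats 12.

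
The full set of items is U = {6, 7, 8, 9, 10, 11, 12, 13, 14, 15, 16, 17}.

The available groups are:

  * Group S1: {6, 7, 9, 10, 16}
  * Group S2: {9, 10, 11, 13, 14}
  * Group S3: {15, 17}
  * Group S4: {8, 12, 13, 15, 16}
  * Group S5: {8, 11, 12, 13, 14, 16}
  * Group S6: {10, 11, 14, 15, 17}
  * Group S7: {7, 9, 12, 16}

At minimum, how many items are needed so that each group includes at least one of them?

The 3 items {9, 12, 15} hit every group.
No choice of 2 items meets every group, so 3 is the minimum.

3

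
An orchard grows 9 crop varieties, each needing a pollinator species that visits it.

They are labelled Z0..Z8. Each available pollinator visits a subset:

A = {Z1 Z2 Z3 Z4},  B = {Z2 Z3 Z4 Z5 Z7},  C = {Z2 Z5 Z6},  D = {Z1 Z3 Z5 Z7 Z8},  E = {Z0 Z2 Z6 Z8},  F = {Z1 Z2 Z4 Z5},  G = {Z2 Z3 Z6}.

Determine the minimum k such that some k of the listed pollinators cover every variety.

Take {B, D, E}. Their union is {Z0, Z1, Z2, Z3, Z4, Z5, Z6, Z7, Z8}, which is all 9 varieties.
Only E contains Z0, so E is forced; the remaining 5 varieties need at least 2 more pollinators (each remaining pollinator adds at most 4) — so at least 3 pollinators are needed, and 3 is optimal.

3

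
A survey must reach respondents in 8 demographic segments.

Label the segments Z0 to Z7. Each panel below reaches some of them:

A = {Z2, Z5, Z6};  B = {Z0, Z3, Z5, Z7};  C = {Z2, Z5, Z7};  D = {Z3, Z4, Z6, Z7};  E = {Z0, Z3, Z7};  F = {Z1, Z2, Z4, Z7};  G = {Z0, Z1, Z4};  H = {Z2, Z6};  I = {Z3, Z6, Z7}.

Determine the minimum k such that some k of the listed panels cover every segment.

3

C and D and G together: C ∪ D ∪ G = {Z0, Z1, Z2, Z3, Z4, Z5, Z6, Z7} — every segment is covered.
No 2 of the 9 panels cover everything (all 36 combinations miss at least one segment), so 3 is optimal.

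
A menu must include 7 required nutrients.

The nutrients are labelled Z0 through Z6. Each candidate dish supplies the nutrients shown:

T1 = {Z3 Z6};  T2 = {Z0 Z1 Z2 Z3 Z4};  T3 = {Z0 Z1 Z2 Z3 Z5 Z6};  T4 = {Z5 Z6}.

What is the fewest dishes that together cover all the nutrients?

T2 and T4 together: T2 ∪ T4 = {Z0, Z1, Z2, Z3, Z4, Z5, Z6} — every nutrient is covered.
No single dish has all 7 nutrients (the largest, T3, has 6), so 2 is optimal.

2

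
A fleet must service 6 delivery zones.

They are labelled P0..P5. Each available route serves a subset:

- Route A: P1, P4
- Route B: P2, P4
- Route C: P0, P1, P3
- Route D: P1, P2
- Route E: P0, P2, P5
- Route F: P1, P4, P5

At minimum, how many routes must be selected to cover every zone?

3

Take {C, E, F}. Their union is {P0, P1, P2, P3, P4, P5}, which is all 6 zones.
Only C contains P3, so C is forced; the remaining 3 zones need at least 2 more routes (each remaining route adds at most 2) — so at least 3 routes are needed, and 3 is optimal.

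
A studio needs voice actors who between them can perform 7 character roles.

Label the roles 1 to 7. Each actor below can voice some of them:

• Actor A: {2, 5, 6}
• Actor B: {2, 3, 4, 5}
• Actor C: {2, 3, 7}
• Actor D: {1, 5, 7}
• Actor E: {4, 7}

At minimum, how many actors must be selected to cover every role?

Take {A, B, D}. Their union is {1, 2, 3, 4, 5, 6, 7}, which is all 7 roles.
Only D contains 1, so D is forced; the remaining 4 roles need at least 2 more actors (each remaining actor adds at most 3) — so at least 3 actors are needed, and 3 is optimal.

3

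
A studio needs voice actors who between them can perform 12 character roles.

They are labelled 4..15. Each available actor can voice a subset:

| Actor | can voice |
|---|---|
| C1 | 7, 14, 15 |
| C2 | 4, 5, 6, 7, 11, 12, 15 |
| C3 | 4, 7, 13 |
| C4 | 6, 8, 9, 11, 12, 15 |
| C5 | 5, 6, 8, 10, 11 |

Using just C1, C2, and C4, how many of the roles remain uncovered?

2

Union of C1, C2, C4 = {4, 5, 6, 7, 8, 9, 11, 12, 14, 15}.
Not covered: 10, 13 — 2 roles.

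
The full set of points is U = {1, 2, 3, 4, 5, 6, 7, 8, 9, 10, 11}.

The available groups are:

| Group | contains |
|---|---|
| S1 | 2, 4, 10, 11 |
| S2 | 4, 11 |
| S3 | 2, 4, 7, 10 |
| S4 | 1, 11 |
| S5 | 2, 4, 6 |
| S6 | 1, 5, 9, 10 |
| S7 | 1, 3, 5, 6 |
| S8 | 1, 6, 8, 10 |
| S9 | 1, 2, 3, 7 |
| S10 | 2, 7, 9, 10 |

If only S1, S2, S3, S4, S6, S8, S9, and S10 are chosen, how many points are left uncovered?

0

Union of S1, S2, S3, S4, S6, S8, S9, S10 = {1, 2, 3, 4, 5, 6, 7, 8, 9, 10, 11} — that's every point, so 0 are uncovered.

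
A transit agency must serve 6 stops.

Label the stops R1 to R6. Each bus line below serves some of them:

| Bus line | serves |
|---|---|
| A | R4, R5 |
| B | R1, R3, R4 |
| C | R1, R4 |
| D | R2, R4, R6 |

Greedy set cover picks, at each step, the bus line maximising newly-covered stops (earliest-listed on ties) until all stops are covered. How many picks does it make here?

Greedy: pick B (covers 3 new) → pick D (covers 2 new) → pick A (covers 1 new). Total picks: 3.

3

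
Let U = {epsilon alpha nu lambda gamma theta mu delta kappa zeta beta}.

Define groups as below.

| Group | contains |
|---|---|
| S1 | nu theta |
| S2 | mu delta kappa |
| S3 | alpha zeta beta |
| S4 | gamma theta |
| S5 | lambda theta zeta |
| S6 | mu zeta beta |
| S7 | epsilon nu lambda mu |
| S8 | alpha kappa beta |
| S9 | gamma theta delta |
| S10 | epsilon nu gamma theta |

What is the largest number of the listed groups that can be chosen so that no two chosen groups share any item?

3

S3, S7, S9 are pairwise disjoint (S3={alpha,zeta,beta}; S7={epsilon,nu,lambda,mu}; S9={gamma,theta,delta}).
Every remaining group overlaps one of these, and no 4 of the listed groups are pairwise disjoint, so 3 is the maximum.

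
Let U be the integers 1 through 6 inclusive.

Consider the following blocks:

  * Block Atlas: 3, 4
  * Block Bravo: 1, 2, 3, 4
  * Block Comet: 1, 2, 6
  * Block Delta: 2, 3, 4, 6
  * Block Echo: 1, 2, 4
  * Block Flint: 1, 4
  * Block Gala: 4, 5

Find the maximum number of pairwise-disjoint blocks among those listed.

Comet, Gala are pairwise disjoint (Comet={1,2,6}; Gala={4,5}).
Every remaining block overlaps one of these, and no 3 of the listed blocks are pairwise disjoint, so 2 is the maximum.

2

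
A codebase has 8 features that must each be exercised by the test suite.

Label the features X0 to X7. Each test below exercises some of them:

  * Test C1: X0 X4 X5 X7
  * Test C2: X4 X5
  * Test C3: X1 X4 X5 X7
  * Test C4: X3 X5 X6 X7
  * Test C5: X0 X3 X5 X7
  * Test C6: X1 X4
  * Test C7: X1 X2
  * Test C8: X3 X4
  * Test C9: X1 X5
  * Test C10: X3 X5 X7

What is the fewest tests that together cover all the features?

C1 and C4 and C7 together: C1 ∪ C4 ∪ C7 = {X0, X1, X2, X3, X4, X5, X6, X7} — every feature is covered.
Only C7 contains X2, so C7 is forced; the remaining 6 features need at least 2 more tests (each remaining test adds at most 4) — so at least 3 tests are needed, and 3 is optimal.

3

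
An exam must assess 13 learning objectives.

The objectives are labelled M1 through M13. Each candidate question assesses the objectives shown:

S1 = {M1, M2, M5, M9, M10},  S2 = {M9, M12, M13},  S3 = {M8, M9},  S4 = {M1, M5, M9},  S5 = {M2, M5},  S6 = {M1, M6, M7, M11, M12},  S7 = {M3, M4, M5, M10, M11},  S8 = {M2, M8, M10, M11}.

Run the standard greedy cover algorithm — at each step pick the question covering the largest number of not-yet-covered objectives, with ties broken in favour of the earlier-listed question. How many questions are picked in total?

5

Greedy: pick S1 (covers 5 new) → pick S6 (covers 4 new) → pick S7 (covers 2 new) → pick S2 (covers 1 new) → pick S3 (covers 1 new). Total picks: 5.
(The true minimum cover uses only 4 questions, so greedy is not optimal here.)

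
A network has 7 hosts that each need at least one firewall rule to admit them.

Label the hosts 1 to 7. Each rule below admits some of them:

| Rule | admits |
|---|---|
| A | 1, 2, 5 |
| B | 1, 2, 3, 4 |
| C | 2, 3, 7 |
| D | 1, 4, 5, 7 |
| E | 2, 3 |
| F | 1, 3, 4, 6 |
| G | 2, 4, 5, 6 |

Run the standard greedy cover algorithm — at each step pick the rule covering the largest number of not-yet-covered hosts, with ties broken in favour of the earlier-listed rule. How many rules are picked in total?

3

Greedy: pick B (covers 4 new) → pick D (covers 2 new) → pick F (covers 1 new). Total picks: 3.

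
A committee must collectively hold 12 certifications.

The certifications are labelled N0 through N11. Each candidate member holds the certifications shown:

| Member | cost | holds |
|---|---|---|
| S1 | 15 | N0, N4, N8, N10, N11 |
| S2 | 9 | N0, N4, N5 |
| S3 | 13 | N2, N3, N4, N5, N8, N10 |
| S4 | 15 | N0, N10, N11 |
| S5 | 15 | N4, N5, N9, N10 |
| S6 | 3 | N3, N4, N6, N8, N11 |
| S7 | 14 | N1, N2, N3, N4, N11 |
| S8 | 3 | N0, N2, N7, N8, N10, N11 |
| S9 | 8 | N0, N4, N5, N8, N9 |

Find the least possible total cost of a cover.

S6, S7, S8, S9 together cover every certification (S6 ∪ S7 ∪ S8 ∪ S9 = {N0, N1, N2, N3, N4, N5, N6, N7, N8, N9, N10, N11}); total cost 3 + 14 + 3 + 8 = 28.
No covering selection has total cost below 28.

28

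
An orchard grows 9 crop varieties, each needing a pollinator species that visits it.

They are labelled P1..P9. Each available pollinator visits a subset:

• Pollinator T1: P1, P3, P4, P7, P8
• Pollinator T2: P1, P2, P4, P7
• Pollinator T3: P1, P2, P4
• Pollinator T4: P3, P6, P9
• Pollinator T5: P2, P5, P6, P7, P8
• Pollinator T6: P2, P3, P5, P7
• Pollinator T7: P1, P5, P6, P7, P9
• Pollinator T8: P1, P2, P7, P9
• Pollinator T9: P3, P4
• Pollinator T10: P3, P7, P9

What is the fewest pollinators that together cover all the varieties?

Take {T5, T8, T9}. Their union is {P1, P2, P3, P4, P5, P6, P7, P8, P9}, which is all 9 varieties.
No 2 of the 10 pollinators cover everything (all 45 combinations miss at least one variety), so 3 is optimal.

3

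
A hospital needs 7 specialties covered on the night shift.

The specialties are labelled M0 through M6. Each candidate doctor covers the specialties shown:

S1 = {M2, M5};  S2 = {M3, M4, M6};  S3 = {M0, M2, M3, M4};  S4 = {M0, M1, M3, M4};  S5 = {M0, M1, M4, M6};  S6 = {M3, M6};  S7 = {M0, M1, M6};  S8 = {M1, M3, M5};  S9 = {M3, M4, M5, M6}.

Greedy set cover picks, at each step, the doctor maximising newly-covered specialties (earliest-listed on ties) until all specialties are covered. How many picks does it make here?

Greedy: pick S3 (covers 4 new) → pick S5 (covers 2 new) → pick S1 (covers 1 new). Total picks: 3.

3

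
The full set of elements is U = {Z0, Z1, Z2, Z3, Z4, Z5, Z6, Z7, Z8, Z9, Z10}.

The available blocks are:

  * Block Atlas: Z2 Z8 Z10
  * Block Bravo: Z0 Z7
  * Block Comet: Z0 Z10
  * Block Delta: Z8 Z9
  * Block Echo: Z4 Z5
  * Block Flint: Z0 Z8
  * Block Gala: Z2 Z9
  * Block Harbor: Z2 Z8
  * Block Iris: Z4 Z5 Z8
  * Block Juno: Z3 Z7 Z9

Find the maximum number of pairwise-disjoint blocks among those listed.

4

Comet, Echo, Harbor, Juno are pairwise disjoint (Comet={Z0,Z10}; Echo={Z4,Z5}; Harbor={Z2,Z8}; Juno={Z3,Z7,Z9}).
Every remaining block overlaps one of these, and no 5 of the listed blocks are pairwise disjoint, so 4 is the maximum.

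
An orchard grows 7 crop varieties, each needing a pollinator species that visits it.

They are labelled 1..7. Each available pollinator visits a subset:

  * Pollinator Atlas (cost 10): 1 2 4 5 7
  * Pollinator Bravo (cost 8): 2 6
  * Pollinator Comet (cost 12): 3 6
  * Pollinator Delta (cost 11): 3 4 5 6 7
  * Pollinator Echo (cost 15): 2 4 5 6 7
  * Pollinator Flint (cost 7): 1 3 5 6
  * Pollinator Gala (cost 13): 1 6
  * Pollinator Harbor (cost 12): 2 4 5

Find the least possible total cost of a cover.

17

Atlas, Flint together cover every variety (Atlas ∪ Flint = {1, 2, 3, 4, 5, 6, 7}); total cost 10 + 7 = 17.
No covering selection has total cost below 17.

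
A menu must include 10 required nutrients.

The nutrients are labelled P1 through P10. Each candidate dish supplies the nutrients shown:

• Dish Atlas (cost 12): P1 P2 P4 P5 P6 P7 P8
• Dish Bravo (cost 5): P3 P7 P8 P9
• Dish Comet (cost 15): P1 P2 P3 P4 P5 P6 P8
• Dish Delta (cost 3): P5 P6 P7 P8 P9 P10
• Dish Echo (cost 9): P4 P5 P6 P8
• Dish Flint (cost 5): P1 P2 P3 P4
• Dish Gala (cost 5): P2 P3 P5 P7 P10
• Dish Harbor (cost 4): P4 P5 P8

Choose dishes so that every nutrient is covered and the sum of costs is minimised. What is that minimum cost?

Delta, Flint together cover every nutrient (Delta ∪ Flint = {P1, P2, P3, P4, P5, P6, P7, P8, P9, P10}); total cost 3 + 5 = 8.
No covering selection has total cost below 8.

8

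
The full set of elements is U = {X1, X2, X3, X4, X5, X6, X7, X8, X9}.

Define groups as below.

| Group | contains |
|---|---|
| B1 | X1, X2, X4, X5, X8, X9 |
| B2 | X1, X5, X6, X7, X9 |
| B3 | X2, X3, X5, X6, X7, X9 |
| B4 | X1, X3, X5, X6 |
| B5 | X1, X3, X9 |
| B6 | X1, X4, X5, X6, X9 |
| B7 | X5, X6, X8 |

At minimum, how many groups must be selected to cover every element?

B1 and B3 cover everything between them: the union {X1, X2, X3, X4, X5, X6, X7, X8, X9} is all of U.
No single group has all 9 elements (the largest, B1, has 6), so 2 is optimal.

2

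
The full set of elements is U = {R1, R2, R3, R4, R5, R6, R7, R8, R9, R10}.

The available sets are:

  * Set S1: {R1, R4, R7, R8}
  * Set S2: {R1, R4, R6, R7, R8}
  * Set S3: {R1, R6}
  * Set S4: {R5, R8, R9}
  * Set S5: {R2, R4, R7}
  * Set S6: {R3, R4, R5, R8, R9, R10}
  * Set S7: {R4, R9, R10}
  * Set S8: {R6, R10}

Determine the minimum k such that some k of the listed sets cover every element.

3

Take {S2, S5, S6}. Their union is {R1, R2, R3, R4, R5, R6, R7, R8, R9, R10}, which is all 10 elements.
Only S5 contains R2, so S5 is forced; the remaining 7 elements need at least 2 more sets (each remaining set adds at most 5) — so at least 3 sets are needed, and 3 is optimal.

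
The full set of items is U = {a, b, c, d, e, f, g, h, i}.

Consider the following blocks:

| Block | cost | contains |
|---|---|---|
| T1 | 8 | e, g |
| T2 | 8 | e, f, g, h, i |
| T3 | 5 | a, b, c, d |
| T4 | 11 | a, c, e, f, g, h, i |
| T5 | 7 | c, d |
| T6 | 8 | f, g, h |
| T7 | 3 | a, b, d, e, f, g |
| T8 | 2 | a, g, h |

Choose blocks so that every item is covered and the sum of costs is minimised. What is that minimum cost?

13

T2, T3 together cover every item (T2 ∪ T3 = {a, b, c, d, e, f, g, h, i}); total cost 8 + 5 = 13.
The greedy pick T7, T8, T3, T2 costs 18; no covering selection beats 13.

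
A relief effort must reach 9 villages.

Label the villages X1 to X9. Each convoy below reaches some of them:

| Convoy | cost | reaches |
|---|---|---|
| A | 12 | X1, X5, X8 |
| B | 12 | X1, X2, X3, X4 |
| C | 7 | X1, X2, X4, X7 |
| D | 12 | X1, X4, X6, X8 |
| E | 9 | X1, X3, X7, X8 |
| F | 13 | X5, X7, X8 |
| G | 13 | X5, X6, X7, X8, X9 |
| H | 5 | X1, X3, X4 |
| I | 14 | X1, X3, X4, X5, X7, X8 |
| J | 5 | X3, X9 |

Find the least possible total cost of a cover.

B, G together cover every village (B ∪ G = {X1, X2, X3, X4, X5, X6, X7, X8, X9}); total cost 12 + 13 = 25.
No covering selection has total cost below 25.

25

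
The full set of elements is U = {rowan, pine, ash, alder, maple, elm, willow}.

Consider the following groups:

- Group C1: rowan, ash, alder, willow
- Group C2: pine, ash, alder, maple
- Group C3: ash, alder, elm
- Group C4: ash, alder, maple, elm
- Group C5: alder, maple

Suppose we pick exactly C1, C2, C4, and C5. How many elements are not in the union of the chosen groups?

Union of C1, C2, C4, C5 = {rowan, pine, ash, alder, maple, elm, willow} — that's every element, so 0 are uncovered.

0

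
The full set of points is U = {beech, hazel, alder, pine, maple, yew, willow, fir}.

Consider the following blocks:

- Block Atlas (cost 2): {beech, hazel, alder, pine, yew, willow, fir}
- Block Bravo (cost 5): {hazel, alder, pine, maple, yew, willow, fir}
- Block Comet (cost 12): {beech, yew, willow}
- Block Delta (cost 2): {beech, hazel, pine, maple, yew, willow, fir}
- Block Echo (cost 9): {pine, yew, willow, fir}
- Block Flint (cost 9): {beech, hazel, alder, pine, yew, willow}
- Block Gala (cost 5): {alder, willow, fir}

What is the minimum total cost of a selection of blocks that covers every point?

4

Atlas, Delta together cover every point (Atlas ∪ Delta = {beech, hazel, alder, pine, maple, yew, willow, fir}); total cost 2 + 2 = 4.
No covering selection has total cost below 4.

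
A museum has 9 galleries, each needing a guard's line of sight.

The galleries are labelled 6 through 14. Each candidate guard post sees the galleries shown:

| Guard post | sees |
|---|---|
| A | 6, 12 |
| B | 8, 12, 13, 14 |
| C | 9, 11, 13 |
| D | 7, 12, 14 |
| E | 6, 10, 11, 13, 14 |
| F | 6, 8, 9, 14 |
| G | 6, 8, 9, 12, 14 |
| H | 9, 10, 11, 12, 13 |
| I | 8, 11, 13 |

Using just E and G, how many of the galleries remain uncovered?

Union of E, G = {6, 8, 9, 10, 11, 12, 13, 14}.
Not covered: 7 — 1 gallery.

1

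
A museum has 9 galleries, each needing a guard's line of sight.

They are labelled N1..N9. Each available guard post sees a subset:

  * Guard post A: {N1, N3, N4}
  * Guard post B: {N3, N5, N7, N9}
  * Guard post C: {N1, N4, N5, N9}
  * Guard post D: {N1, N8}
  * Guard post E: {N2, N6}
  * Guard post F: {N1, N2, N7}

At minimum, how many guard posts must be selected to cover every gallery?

4

Take {A, B, D, E}. Their union is {N1, N2, N3, N4, N5, N6, N7, N8, N9}, which is all 9 galleries.
No 3 of the 6 guard posts cover everything (all 20 combinations miss at least one gallery), so 4 is optimal.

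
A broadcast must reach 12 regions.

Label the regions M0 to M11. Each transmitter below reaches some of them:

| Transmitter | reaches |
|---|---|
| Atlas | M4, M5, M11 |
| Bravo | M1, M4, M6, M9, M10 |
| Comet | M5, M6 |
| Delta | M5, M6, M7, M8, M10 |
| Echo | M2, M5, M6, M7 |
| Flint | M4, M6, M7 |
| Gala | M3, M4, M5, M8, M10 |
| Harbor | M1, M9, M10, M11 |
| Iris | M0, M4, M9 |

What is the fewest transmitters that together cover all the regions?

4

Echo and Gala and Harbor and Iris together: Echo ∪ Gala ∪ Harbor ∪ Iris = {M0, M1, M2, M3, M4, M5, M6, M7, M8, M9, M10, M11} — every region is covered.
Only Gala contains M3, so Gala is forced; the remaining 7 regions need at least 3 more transmitters (each remaining transmitter adds at most 3) — so at least 4 transmitters are needed, and 4 is optimal.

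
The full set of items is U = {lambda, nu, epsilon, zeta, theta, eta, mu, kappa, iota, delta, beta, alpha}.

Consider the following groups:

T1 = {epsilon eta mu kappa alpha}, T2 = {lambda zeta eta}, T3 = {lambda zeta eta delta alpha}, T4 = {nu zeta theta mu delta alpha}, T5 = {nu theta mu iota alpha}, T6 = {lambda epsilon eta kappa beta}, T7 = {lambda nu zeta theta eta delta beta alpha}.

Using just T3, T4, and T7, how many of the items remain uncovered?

Union of T3, T4, T7 = {lambda, nu, zeta, theta, eta, mu, delta, beta, alpha}.
Not covered: epsilon, kappa, iota — 3 items.

3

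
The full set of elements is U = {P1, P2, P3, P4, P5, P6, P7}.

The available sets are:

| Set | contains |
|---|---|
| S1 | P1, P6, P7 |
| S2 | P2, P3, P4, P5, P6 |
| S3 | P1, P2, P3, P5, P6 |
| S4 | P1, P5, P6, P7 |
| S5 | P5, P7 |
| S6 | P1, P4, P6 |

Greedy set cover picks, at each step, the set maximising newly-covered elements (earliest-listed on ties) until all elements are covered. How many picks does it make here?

Greedy: pick S2 (covers 5 new) → pick S1 (covers 2 new). Total picks: 2.

2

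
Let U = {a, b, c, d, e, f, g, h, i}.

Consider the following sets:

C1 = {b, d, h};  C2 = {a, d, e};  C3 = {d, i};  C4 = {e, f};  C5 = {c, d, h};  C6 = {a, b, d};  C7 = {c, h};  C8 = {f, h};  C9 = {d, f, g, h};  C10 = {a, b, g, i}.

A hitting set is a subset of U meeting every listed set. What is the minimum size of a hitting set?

Take T = {a, c, d, f}. Each listed set contains at least one of these, so T is a hitting set of size 4.
No choice of 3 points meets every set, so 4 is the minimum.

4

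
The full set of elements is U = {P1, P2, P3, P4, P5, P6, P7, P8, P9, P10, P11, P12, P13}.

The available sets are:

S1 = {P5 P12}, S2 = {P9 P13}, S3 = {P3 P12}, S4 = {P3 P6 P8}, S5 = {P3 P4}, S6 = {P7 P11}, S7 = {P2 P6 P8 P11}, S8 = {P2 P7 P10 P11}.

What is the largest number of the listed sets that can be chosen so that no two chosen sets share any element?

S1, S2, S5, S8 are pairwise disjoint (S1={P5,P12}; S2={P9,P13}; S5={P3,P4}; S8={P2,P7,P10,P11}).
Every remaining set overlaps one of these, and no 5 of the listed sets are pairwise disjoint, so 4 is the maximum.

4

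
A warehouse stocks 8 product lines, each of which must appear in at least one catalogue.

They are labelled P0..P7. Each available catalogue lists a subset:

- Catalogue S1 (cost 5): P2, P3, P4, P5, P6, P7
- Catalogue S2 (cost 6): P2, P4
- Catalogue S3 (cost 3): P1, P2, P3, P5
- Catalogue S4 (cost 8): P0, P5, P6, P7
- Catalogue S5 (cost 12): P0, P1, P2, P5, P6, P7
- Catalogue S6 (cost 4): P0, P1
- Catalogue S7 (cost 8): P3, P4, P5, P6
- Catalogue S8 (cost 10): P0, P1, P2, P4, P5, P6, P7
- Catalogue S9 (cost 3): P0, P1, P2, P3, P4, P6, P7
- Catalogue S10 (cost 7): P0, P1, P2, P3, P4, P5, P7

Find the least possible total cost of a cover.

6

S3, S9 together cover every product (S3 ∪ S9 = {P0, P1, P2, P3, P4, P5, P6, P7}); total cost 3 + 3 = 6.
No covering selection has total cost below 6.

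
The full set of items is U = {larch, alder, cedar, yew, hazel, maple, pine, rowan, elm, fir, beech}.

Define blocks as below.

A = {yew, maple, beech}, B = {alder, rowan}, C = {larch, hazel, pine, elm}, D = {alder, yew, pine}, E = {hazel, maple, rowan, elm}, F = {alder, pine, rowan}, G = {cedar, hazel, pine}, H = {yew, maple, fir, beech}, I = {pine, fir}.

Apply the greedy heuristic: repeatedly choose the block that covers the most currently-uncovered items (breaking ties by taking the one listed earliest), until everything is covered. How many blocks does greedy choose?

4

Greedy: pick C (covers 4 new) → pick H (covers 4 new) → pick B (covers 2 new) → pick G (covers 1 new). Total picks: 4.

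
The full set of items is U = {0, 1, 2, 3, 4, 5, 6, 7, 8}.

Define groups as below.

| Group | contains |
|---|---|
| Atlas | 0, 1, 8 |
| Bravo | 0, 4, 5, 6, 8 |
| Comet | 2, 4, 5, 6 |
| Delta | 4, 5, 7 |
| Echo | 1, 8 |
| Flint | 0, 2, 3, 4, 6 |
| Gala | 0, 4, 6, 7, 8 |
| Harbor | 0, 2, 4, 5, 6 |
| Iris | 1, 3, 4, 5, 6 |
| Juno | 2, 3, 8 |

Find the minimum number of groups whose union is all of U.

3

Take {Gala, Harbor, Iris}. Their union is {0, 1, 2, 3, 4, 5, 6, 7, 8}, which is all 9 items.
No 2 of the 10 groups cover everything (all 45 combinations miss at least one item), so 3 is optimal.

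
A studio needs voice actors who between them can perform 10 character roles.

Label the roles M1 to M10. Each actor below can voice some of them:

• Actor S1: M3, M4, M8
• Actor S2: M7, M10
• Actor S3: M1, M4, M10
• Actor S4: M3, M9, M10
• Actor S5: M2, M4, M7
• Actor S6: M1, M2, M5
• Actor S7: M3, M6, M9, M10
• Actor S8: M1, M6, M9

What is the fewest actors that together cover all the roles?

4

S1 and S2 and S6 and S7 together: S1 ∪ S2 ∪ S6 ∪ S7 = {M1, M2, M3, M4, M5, M6, M7, M8, M9, M10} — every role is covered.
Only S1 contains M8, so S1 is forced; the remaining 7 roles need at least 3 more actors (each remaining actor adds at most 3) — so at least 4 actors are needed, and 4 is optimal.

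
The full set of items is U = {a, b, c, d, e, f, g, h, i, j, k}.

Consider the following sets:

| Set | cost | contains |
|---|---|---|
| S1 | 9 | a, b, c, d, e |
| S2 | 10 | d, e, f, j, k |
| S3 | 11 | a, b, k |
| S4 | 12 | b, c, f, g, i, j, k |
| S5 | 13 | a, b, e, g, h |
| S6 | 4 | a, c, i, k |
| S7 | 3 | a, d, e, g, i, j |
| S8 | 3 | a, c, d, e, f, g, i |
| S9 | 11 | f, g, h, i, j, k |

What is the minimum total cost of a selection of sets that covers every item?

S1, S9 together cover every item (S1 ∪ S9 = {a, b, c, d, e, f, g, h, i, j, k}); total cost 9 + 11 = 20.
The greedy pick S8, S7, S6, S5 costs 23; no covering selection beats 20.

20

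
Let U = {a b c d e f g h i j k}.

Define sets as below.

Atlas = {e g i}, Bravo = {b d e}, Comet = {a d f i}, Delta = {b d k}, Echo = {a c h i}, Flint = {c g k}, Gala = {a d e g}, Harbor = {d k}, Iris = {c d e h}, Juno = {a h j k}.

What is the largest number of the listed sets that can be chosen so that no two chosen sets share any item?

2

Comet, Flint are pairwise disjoint (Comet={a,d,f,i}; Flint={c,g,k}).
Every remaining set overlaps one of these, and no 3 of the listed sets are pairwise disjoint, so 2 is the maximum.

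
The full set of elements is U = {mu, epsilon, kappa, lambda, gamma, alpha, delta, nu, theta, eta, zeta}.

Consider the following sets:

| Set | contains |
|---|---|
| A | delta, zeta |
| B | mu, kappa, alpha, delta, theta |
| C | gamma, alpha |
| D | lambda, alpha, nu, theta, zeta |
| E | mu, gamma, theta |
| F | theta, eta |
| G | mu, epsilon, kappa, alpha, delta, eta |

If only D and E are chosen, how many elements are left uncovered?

4

Union of D, E = {mu, lambda, gamma, alpha, nu, theta, zeta}.
Not covered: epsilon, kappa, delta, eta — 4 elements.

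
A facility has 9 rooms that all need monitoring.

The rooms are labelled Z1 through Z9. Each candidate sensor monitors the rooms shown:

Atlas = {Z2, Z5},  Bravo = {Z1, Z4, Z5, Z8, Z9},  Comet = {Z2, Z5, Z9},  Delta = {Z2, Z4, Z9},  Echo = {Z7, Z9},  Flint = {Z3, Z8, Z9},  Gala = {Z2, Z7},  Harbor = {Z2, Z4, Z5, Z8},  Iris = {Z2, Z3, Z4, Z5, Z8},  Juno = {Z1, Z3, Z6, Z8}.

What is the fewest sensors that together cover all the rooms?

Take {Echo, Iris, Juno}. Their union is {Z1, Z2, Z3, Z4, Z5, Z6, Z7, Z8, Z9}, which is all 9 rooms.
Only Juno contains Z6, so Juno is forced; the remaining 5 rooms need at least 2 more sensors (each remaining sensor adds at most 3) — so at least 3 sensors are needed, and 3 is optimal.

3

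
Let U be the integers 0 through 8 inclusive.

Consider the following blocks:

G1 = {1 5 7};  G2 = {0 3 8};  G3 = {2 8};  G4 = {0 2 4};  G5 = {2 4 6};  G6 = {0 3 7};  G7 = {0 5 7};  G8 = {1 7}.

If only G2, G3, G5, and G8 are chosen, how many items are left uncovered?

1

Union of G2, G3, G5, G8 = {0, 1, 2, 3, 4, 6, 7, 8}.
Not covered: 5 — 1 item.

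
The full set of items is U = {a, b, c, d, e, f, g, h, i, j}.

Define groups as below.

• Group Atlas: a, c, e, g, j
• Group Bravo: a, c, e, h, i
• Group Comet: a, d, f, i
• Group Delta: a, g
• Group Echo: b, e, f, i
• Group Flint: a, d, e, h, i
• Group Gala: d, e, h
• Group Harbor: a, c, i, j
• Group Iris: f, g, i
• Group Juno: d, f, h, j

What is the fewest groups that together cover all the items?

3

Take {Atlas, Echo, Juno}. Their union is {a, b, c, d, e, f, g, h, i, j}, which is all 10 items.
Only Echo contains b, so Echo is forced; the remaining 6 items need at least 2 more groups (each remaining group adds at most 4) — so at least 3 groups are needed, and 3 is optimal.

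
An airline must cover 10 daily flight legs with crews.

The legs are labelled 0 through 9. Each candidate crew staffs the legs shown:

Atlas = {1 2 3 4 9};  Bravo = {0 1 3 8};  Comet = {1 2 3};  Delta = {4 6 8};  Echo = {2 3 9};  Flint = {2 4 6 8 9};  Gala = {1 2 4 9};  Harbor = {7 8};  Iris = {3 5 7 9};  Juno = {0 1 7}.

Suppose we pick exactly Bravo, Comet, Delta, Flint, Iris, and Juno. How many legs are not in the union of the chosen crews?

0

Union of Bravo, Comet, Delta, Flint, Iris, Juno = {0, 1, 2, 3, 4, 5, 6, 7, 8, 9} — that's every leg, so 0 are uncovered.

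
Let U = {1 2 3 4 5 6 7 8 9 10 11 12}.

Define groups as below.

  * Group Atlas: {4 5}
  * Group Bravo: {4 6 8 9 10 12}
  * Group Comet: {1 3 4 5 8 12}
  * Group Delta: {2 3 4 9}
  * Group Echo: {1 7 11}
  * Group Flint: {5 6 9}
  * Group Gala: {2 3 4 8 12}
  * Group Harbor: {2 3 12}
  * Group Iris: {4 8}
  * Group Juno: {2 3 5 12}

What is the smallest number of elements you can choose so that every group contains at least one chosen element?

4

Take H = {2, 4, 6, 11}. Each listed group contains at least one of these, so H is a hitting set of size 4.
The groups Echo, Flint, Harbor, Iris are pairwise disjoint, so any hitting set needs a separate element for each — at least 4. Hence 4 is optimal.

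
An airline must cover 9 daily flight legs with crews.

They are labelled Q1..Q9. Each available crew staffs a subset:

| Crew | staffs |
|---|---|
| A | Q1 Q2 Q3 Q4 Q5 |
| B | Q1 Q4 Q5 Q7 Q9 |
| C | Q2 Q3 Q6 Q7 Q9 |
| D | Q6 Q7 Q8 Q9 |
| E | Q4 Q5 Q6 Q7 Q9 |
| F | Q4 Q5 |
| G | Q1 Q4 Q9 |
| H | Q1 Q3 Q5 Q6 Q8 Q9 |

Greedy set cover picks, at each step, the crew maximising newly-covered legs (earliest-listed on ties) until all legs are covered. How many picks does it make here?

3

Greedy: pick H (covers 6 new) → pick A (covers 2 new) → pick B (covers 1 new). Total picks: 3.
(The true minimum cover uses only 2 crews, so greedy is not optimal here.)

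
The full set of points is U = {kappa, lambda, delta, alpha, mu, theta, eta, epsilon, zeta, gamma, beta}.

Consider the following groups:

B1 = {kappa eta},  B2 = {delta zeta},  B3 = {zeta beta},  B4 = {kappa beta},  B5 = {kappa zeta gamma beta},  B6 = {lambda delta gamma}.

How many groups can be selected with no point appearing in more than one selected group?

3

B1, B3, B6 are pairwise disjoint (B1={kappa,eta}; B3={zeta,beta}; B6={lambda,delta,gamma}).
Every remaining group overlaps one of these, and no 4 of the listed groups are pairwise disjoint, so 3 is the maximum.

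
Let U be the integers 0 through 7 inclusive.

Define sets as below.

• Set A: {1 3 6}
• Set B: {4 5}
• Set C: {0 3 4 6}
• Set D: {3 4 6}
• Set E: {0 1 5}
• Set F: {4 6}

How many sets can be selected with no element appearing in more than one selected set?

2

D, E are pairwise disjoint (D={3,4,6}; E={0,1,5}).
Every remaining set overlaps one of these, and no 3 of the listed sets are pairwise disjoint, so 2 is the maximum.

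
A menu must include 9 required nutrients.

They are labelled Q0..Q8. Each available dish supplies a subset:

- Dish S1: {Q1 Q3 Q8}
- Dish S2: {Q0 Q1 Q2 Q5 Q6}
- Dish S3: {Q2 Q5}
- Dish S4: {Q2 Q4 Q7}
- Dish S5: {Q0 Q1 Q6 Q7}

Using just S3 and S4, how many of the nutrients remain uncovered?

Union of S3, S4 = {Q2, Q4, Q5, Q7}.
Not covered: Q0, Q1, Q3, Q6, Q8 — 5 nutrients.

5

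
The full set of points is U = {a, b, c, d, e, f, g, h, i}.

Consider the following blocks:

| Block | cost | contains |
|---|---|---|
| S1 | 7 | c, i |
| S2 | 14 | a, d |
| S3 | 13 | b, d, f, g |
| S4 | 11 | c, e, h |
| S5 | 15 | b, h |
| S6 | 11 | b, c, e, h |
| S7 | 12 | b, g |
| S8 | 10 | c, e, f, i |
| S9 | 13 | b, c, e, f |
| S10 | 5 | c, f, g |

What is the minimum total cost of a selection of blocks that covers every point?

S1, S2, S6, S10 together cover every point (S1 ∪ S2 ∪ S6 ∪ S10 = {a, b, c, d, e, f, g, h, i}); total cost 7 + 14 + 11 + 5 = 37.
No covering selection has total cost below 37.

37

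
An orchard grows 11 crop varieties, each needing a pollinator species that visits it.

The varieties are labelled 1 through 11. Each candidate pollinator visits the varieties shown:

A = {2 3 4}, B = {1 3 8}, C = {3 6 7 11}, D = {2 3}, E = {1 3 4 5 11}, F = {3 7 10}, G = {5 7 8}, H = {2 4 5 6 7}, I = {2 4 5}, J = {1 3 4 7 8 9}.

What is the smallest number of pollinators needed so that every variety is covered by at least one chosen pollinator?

4

Take {E, F, H, J}. Their union is {1, 2, 3, 4, 5, 6, 7, 8, 9, 10, 11}, which is all 11 varieties.
No 3 of the 10 pollinators cover everything (all 120 combinations miss at least one variety), so 4 is optimal.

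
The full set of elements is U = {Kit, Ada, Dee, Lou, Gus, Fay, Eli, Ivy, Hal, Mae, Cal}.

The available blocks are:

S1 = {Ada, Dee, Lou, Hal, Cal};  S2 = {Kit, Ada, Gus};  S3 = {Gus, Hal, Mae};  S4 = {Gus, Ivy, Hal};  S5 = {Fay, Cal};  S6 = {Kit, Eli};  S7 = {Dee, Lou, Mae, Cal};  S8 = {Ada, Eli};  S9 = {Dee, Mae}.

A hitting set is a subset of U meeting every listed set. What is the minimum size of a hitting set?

Take H = {Dee, Gus, Eli, Cal}. Each listed block contains at least one of these, so H is a hitting set of size 4.
The blocks S4, S5, S8, S9 are pairwise disjoint, so any hitting set needs a separate element for each — at least 4. Hence 4 is optimal.

4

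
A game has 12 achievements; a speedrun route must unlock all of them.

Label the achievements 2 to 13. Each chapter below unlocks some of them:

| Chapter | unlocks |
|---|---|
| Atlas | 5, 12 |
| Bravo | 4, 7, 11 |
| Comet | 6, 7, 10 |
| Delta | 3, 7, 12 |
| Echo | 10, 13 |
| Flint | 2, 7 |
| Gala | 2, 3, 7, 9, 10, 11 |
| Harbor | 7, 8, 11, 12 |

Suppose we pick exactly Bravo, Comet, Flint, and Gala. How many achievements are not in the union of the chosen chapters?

4

Union of Bravo, Comet, Flint, Gala = {2, 3, 4, 6, 7, 9, 10, 11}.
Not covered: 5, 8, 12, 13 — 4 achievements.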